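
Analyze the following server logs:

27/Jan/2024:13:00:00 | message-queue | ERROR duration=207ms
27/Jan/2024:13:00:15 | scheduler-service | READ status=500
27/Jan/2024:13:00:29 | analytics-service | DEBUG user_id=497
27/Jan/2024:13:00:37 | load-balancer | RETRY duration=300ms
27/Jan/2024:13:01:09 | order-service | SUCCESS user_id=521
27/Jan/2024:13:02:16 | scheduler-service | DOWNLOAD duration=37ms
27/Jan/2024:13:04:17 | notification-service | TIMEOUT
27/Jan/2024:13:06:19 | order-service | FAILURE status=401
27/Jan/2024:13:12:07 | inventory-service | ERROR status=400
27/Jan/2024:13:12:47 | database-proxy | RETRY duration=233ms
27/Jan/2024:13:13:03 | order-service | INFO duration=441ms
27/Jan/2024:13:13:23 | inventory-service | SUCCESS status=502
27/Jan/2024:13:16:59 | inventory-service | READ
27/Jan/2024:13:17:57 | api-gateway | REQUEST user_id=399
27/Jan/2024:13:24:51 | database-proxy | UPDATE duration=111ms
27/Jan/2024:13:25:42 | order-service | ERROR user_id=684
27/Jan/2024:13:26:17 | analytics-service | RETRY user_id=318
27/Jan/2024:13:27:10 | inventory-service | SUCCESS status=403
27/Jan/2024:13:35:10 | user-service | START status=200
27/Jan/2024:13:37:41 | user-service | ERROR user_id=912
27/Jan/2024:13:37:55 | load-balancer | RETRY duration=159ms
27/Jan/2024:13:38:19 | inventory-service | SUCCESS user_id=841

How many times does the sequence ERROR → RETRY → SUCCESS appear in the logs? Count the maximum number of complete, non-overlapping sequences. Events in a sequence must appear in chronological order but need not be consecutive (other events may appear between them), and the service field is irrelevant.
4

To count sequences:

1. Look for pattern: ERROR → RETRY → SUCCESS
2. Greedily scan the log in chronological order, matching each sequence element in turn (ignoring service)
3. Each time the full pattern completes, increment the count and restart matching from the next event
4. Complete non-overlapping sequences found: 4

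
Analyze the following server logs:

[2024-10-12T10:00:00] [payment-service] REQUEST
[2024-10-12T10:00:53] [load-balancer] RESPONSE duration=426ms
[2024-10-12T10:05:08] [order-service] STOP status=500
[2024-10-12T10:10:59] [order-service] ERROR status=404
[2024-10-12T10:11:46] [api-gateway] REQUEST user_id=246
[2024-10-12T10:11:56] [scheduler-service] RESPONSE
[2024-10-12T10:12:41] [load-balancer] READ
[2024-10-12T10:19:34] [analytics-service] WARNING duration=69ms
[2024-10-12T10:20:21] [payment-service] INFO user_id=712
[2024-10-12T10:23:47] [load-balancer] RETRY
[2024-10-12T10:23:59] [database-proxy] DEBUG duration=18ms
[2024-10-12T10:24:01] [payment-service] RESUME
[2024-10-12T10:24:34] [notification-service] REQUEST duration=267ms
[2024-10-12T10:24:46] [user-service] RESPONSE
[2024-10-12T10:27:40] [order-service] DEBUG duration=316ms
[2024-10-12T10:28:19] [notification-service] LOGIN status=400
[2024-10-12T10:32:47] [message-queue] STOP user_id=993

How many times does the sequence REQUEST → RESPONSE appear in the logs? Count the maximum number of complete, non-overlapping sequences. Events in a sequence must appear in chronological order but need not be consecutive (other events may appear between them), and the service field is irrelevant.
3

To count sequences:

1. Look for pattern: REQUEST → RESPONSE
2. Greedily scan the log in chronological order, matching each sequence element in turn (ignoring service)
3. Each time the full pattern completes, increment the count and restart matching from the next event
4. Complete non-overlapping sequences found: 3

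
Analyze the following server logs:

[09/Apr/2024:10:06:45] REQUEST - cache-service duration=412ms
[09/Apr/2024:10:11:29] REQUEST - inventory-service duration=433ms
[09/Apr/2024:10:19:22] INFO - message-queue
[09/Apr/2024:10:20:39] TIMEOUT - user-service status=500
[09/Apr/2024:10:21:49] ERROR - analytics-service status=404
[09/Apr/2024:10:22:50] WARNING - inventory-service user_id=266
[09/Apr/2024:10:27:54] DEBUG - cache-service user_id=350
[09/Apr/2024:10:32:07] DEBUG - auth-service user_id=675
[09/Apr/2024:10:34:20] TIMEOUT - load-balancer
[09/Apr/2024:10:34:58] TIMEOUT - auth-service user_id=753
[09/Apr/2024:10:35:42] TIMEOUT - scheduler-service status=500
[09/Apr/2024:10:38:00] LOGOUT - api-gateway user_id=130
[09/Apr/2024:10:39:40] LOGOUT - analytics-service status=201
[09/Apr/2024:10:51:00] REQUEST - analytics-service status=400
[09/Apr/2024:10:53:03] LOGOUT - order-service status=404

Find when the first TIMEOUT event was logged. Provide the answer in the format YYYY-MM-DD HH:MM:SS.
2024-04-09 10:20:39

To find the first event:

1. Filter for all TIMEOUT events
2. Sort by timestamp
3. Select the first one
4. Timestamp: 2024-04-09 10:20:39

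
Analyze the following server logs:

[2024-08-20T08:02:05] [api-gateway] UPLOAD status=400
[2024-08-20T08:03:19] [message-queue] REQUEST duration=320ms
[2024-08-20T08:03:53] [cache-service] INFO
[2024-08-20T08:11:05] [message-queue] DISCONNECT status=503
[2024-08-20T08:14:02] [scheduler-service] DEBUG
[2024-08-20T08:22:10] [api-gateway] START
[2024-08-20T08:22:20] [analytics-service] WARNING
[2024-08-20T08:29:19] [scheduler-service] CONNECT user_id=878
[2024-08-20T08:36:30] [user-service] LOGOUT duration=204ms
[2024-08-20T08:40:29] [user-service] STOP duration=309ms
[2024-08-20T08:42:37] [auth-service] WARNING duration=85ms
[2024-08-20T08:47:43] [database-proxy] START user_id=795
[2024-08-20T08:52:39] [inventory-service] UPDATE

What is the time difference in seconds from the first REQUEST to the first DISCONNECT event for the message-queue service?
466

To find the time between events:

1. Locate the first REQUEST event for message-queue: 2024-08-20T08:03:19
2. Locate the first DISCONNECT event for message-queue: 2024-08-20T08:11:05
3. Calculate the difference: 2024-08-20T08:11:05 - 2024-08-20T08:03:19 = 466 seconds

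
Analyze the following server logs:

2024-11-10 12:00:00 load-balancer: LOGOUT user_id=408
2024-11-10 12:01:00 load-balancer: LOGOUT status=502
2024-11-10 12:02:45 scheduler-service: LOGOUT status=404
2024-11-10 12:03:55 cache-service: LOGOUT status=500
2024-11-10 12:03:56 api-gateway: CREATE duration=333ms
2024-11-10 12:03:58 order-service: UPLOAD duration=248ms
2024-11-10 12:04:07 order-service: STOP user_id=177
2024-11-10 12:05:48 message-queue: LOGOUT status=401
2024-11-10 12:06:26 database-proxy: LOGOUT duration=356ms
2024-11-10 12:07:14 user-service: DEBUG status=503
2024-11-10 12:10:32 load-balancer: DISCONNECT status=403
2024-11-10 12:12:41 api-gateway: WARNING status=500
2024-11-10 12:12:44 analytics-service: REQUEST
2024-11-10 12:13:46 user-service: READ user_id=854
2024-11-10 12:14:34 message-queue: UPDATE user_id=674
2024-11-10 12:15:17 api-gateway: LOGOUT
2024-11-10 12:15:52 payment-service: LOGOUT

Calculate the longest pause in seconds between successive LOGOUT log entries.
531

To find the longest gap:

1. Extract all LOGOUT events in chronological order
2. Calculate time differences between consecutive events
3. Find the maximum difference
4. Longest gap: 531 seconds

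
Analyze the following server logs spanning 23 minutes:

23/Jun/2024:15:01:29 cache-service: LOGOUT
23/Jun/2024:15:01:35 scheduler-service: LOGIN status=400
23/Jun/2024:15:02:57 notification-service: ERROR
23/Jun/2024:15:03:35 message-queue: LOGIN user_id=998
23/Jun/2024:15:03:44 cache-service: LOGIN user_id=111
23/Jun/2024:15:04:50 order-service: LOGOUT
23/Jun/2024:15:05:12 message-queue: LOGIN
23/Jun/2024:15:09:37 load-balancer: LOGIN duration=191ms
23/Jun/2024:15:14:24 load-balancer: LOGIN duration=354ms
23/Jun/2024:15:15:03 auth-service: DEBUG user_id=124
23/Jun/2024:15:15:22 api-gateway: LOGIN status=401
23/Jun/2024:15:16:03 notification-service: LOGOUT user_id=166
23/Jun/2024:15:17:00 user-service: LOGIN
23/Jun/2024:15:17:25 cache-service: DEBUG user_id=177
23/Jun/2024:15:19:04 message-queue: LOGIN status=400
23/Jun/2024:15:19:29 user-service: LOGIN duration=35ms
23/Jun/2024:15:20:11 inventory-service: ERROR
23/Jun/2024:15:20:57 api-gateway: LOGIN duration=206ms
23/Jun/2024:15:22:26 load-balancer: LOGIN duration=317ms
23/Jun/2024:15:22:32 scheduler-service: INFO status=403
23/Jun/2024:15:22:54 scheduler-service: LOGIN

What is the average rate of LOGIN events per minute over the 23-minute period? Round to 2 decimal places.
0.57

To calculate the rate:

1. Count total LOGIN events: 13
2. Total time period: 23 minutes
3. Rate = 13 / 23 = 0.57 events per minute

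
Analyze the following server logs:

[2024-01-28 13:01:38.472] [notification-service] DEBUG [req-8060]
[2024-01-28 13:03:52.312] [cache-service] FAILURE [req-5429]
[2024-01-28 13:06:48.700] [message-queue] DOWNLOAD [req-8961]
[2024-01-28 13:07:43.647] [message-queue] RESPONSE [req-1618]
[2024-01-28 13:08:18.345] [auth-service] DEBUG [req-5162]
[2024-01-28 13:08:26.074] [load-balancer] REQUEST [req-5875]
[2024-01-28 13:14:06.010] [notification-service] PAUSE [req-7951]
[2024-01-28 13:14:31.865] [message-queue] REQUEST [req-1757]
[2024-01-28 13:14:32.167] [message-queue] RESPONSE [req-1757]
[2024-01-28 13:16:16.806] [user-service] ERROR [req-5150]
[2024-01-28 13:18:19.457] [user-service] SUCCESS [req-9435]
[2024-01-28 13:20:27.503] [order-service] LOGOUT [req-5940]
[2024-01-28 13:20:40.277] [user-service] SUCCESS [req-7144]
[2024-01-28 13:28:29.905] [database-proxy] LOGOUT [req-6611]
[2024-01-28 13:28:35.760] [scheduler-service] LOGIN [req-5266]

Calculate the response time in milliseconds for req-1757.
302

To calculate latency:

1. Find REQUEST with id req-1757: 2024-01-28 13:14:31.865
2. Find RESPONSE with id req-1757: 2024-01-28 13:14:32.167
3. Latency: 2024-01-28 13:14:32.167 - 2024-01-28 13:14:31.865 = 302ms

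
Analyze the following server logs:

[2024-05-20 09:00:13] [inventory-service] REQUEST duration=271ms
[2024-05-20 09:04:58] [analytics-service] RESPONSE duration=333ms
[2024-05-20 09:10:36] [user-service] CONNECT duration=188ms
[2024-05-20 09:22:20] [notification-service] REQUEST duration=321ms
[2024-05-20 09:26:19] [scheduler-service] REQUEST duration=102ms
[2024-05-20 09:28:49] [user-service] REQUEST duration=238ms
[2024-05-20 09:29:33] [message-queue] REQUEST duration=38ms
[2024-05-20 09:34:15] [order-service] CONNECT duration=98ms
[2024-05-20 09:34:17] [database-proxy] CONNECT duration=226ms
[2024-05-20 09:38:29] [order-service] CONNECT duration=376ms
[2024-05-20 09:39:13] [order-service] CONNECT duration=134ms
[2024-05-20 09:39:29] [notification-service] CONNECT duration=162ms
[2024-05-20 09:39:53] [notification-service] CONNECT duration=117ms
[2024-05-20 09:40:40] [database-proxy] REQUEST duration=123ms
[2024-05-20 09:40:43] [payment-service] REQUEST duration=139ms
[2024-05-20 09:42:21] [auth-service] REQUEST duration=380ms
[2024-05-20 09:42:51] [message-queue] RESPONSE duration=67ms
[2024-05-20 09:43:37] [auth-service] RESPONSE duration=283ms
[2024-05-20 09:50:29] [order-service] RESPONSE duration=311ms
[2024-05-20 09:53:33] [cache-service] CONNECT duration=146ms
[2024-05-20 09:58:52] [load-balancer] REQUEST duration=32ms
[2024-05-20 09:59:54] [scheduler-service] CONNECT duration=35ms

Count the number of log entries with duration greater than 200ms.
9

To count timeouts:

1. Threshold: 200ms
2. Extract duration from each log entry
3. Count entries where duration > 200
4. Timeout count: 9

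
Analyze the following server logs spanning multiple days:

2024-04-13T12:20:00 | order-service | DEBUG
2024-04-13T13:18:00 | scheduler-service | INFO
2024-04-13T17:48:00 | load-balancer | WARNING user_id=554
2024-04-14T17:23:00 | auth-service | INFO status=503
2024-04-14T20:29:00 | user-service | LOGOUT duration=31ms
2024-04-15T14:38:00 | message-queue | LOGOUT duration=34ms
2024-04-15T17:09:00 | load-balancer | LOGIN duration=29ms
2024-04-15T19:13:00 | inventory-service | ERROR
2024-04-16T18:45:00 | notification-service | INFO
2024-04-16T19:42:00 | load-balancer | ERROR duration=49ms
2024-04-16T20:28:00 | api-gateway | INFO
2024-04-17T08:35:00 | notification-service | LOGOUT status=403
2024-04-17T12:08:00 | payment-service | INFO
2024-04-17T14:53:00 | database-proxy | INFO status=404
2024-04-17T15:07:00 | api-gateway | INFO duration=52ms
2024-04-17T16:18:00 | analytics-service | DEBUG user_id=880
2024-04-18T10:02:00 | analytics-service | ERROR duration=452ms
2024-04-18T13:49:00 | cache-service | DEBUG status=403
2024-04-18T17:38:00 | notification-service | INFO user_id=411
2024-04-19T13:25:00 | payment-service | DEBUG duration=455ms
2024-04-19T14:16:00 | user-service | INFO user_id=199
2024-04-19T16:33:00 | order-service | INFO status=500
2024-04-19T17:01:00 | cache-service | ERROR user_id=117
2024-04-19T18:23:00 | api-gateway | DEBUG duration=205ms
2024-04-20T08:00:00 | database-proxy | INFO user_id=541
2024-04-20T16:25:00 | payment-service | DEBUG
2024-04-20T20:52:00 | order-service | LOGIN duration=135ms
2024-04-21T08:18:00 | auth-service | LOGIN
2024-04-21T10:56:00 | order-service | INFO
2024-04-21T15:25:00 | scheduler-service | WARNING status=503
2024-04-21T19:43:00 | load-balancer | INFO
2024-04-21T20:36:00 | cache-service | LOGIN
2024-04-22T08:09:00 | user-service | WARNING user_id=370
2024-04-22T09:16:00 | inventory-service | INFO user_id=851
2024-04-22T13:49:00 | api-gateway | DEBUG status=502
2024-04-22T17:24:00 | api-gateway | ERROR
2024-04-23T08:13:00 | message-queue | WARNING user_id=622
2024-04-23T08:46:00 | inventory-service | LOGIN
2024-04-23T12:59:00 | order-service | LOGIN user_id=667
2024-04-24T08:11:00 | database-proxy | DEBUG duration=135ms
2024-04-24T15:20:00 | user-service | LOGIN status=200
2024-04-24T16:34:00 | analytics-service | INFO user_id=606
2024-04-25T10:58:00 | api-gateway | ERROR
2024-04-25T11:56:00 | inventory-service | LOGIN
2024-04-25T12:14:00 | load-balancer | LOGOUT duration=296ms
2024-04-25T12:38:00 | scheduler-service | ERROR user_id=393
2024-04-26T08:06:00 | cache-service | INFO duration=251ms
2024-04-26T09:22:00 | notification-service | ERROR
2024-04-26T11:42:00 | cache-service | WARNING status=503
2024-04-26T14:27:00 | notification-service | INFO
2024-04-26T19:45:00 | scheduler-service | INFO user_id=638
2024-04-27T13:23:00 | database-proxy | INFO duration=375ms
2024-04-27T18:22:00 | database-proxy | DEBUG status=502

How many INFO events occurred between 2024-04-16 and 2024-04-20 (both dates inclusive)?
9

To filter by date range:

1. Date range: 2024-04-16 through 2024-04-20, both dates inclusive
2. Filter for INFO events whose date falls in this range
3. Count matching events: 9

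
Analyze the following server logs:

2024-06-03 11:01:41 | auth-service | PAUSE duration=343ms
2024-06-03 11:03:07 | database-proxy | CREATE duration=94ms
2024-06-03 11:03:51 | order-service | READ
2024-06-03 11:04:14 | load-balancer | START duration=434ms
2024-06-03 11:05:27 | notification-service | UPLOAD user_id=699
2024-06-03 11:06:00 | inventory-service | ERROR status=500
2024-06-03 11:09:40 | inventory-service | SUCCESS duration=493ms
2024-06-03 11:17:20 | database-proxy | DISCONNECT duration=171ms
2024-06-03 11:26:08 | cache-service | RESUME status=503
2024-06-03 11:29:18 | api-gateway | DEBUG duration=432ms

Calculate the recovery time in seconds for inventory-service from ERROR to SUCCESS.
220

To calculate recovery time:

1. Find ERROR event for inventory-service: 2024-06-03 11:06:00
2. Find next SUCCESS event for inventory-service: 2024-06-03 11:09:40
3. Recovery time: 2024-06-03 11:09:40 - 2024-06-03 11:06:00 = 220 seconds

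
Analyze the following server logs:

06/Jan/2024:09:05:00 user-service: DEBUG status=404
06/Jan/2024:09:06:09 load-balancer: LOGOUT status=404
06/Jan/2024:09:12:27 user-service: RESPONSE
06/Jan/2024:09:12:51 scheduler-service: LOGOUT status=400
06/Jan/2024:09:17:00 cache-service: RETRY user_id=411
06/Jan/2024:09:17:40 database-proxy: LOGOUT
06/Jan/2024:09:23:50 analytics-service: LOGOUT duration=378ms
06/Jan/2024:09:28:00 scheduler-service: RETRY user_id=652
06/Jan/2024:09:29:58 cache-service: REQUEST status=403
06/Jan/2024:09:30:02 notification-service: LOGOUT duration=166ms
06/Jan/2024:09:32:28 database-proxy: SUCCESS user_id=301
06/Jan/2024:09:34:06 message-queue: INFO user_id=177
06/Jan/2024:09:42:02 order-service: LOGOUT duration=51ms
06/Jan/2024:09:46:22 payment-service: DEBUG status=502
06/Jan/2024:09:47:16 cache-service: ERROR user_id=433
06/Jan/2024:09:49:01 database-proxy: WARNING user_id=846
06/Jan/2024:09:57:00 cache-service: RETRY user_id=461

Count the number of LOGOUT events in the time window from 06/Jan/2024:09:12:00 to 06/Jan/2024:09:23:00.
2

To count events in the time window:

1. Window boundaries: 06/Jan/2024:09:12:00 to 06/Jan/2024:09:23:00
2. Filter for LOGOUT events within this window
3. Count matching events: 2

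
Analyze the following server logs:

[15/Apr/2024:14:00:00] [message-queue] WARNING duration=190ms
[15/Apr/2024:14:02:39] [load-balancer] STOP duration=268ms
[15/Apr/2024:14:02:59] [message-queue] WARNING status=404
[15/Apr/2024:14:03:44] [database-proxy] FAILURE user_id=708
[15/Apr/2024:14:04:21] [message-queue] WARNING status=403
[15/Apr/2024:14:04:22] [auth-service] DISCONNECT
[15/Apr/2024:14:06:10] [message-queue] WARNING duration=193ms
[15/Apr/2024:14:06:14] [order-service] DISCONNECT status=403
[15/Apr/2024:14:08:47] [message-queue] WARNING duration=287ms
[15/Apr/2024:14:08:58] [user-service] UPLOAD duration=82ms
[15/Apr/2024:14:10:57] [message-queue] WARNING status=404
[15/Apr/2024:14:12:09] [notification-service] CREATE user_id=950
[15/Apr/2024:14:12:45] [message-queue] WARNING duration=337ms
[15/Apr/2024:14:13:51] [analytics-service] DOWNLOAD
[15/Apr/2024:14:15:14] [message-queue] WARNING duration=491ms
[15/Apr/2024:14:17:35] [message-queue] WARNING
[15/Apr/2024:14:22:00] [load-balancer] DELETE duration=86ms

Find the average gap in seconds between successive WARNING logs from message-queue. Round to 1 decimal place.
131.9

To calculate average interval:

1. Find all WARNING events for message-queue in order
2. Calculate time gaps between consecutive events
3. Compute mean of gaps: 1055 / 8 = 131.9 seconds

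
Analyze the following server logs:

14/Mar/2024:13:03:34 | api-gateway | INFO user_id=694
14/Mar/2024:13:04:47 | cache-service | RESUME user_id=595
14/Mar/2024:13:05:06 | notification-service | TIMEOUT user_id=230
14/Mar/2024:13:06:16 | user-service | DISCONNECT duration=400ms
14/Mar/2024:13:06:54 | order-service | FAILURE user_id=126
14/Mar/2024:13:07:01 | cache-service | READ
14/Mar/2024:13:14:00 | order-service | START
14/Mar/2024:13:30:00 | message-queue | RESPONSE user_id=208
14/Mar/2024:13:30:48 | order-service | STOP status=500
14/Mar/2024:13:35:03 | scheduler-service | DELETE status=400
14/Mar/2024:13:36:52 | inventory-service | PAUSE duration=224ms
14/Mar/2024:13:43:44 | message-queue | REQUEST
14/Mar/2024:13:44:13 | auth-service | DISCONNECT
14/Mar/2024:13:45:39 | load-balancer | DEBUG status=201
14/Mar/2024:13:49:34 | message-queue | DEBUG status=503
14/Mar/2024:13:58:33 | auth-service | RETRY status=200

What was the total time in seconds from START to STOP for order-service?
1008

To calculate state duration:

1. Find START event for order-service: 14/Mar/2024:13:14:00
2. Find STOP event for order-service: 14/Mar/2024:13:30:48
3. Calculate duration: 14/Mar/2024:13:30:48 - 14/Mar/2024:13:14:00 = 1008 seconds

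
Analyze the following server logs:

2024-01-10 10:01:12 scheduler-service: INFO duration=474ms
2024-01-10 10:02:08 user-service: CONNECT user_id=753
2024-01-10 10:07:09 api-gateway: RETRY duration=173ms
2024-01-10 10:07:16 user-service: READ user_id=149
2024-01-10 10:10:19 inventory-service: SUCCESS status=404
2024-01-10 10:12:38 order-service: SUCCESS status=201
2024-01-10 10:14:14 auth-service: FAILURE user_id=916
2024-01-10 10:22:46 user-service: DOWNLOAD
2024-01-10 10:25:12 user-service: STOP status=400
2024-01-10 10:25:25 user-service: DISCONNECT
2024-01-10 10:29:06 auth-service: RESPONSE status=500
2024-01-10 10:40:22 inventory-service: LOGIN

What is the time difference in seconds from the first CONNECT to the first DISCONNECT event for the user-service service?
1397

To find the time between events:

1. Locate the first CONNECT event for user-service: 2024-01-10 10:02:08
2. Locate the first DISCONNECT event for user-service: 2024-01-10 10:25:25
3. Calculate the difference: 2024-01-10 10:25:25 - 2024-01-10 10:02:08 = 1397 seconds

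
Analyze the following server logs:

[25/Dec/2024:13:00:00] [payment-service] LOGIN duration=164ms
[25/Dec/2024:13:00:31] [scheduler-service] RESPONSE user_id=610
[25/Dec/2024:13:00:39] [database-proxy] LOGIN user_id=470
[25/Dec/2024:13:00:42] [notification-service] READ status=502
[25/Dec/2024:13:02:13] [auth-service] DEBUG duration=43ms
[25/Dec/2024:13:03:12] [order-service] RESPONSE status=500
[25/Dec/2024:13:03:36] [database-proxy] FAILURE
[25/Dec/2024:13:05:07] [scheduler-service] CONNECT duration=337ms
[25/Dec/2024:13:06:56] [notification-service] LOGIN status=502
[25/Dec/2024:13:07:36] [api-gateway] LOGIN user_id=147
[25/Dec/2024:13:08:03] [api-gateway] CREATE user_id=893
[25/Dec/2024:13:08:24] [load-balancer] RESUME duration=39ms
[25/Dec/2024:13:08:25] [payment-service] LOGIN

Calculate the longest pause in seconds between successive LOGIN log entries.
377

To find the longest gap:

1. Extract all LOGIN events in chronological order
2. Calculate time differences between consecutive events
3. Find the maximum difference
4. Longest gap: 377 seconds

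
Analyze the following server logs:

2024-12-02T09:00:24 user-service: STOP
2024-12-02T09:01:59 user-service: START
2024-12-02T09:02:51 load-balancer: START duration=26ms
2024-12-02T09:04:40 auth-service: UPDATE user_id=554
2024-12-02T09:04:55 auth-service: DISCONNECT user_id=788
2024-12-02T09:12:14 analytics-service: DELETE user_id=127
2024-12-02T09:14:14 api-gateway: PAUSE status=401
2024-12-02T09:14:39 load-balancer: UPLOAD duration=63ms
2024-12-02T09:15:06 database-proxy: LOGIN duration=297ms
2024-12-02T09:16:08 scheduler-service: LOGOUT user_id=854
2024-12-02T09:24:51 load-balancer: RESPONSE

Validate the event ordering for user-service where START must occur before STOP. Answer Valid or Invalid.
Invalid

To validate ordering:

1. Required order: START → STOP
2. Rule: START must occur before STOP
3. Check actual order of events for user-service
4. Result: Invalid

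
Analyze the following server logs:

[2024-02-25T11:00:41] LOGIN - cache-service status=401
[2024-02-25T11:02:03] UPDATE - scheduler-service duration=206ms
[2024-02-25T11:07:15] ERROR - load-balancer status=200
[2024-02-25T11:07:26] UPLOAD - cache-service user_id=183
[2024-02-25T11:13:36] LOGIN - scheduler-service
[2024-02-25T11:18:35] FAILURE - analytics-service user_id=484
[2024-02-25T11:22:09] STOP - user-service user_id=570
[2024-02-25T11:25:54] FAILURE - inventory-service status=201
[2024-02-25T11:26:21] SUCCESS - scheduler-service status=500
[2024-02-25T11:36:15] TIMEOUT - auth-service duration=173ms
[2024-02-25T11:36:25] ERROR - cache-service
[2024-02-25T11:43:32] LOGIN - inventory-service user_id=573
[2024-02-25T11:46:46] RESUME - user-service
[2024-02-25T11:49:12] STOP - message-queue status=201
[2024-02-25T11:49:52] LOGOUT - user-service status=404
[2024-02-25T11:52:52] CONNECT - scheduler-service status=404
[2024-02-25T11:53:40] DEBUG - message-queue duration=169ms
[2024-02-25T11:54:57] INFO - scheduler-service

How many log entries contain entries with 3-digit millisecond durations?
3

To find matching entries:

1. Pattern to match: entries with 3-digit millisecond durations
2. Scan each log entry for the pattern
3. Count matches: 3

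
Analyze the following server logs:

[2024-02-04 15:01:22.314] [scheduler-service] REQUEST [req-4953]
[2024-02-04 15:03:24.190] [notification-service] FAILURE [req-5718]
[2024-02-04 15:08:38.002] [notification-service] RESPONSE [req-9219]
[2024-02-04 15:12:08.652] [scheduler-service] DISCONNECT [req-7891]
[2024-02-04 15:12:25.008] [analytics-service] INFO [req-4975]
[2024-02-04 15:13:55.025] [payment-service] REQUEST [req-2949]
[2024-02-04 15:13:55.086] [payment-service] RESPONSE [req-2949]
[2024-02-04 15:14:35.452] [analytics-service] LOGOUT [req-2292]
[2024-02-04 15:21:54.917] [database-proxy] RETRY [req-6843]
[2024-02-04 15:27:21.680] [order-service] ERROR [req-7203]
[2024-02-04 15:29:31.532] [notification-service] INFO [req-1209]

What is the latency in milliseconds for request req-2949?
61

To calculate latency:

1. Find REQUEST with id req-2949: 2024-02-04 15:13:55.025
2. Find RESPONSE with id req-2949: 2024-02-04 15:13:55.086
3. Latency: 2024-02-04 15:13:55.086 - 2024-02-04 15:13:55.025 = 61ms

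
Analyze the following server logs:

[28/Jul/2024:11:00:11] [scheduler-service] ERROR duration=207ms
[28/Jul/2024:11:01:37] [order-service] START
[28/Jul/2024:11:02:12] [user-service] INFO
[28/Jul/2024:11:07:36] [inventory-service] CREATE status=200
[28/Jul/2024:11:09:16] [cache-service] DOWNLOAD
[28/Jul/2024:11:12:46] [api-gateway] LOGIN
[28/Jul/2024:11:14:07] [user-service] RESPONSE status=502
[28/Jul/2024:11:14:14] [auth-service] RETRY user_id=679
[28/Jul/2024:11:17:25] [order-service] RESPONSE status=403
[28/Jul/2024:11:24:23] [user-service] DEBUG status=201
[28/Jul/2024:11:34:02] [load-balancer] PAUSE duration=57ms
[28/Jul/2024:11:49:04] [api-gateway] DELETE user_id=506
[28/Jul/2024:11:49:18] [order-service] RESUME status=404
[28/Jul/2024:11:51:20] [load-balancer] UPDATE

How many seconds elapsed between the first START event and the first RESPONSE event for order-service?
948

To find the time between events:

1. Locate the first START event for order-service: 28/Jul/2024:11:01:37
2. Locate the first RESPONSE event for order-service: 28/Jul/2024:11:17:25
3. Calculate the difference: 28/Jul/2024:11:17:25 - 28/Jul/2024:11:01:37 = 948 seconds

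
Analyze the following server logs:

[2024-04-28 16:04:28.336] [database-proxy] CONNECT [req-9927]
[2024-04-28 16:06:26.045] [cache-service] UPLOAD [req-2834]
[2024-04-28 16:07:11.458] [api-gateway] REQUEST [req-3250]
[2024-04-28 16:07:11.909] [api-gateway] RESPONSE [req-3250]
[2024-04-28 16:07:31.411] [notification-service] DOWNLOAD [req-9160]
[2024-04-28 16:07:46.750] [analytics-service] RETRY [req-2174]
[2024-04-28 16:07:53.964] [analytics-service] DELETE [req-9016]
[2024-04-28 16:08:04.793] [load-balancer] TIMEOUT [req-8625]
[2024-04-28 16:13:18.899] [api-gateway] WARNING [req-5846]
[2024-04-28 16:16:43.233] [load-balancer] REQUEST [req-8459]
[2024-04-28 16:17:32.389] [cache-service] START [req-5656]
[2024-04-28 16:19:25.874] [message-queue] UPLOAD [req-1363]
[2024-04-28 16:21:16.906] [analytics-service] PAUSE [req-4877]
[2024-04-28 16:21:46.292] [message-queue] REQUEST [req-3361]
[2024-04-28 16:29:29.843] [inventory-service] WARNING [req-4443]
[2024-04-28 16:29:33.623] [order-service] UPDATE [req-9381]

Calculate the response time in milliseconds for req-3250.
451

To calculate latency:

1. Find REQUEST with id req-3250: 2024-04-28 16:07:11.458
2. Find RESPONSE with id req-3250: 2024-04-28 16:07:11.909
3. Latency: 2024-04-28 16:07:11.909 - 2024-04-28 16:07:11.458 = 451ms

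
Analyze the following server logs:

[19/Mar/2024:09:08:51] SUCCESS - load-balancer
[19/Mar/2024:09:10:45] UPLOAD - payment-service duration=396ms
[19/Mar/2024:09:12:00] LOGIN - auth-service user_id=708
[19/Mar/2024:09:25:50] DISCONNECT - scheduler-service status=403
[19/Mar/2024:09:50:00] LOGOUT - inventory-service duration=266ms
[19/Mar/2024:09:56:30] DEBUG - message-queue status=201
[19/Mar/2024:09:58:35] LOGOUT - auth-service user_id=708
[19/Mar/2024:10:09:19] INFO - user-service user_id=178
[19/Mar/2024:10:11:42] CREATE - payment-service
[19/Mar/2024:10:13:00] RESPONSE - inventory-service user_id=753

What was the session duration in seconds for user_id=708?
2795

To calculate session duration:

1. Find LOGIN event for user_id=708: 19/Mar/2024:09:12:00
2. Find LOGOUT event for user_id=708: 19/Mar/2024:09:58:35
3. Session duration: 19/Mar/2024:09:58:35 - 19/Mar/2024:09:12:00 = 2795 seconds (46 minutes)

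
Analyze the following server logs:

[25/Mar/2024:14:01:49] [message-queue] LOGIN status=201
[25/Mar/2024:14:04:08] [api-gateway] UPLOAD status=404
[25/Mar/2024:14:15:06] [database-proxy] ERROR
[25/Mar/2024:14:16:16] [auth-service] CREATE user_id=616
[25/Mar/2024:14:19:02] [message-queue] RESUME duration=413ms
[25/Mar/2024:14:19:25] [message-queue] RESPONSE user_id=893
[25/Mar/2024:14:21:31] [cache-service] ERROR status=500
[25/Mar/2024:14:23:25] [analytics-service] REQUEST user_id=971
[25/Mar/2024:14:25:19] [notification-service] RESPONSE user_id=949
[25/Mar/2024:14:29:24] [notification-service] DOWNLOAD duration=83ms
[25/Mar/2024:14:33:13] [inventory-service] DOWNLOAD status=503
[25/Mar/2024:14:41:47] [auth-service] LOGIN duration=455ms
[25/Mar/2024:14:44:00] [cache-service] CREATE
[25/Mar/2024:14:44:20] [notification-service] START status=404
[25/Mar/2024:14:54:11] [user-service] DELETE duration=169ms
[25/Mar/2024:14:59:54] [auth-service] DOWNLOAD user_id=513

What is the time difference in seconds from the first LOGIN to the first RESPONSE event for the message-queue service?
1056

To find the time between events:

1. Locate the first LOGIN event for message-queue: 25/Mar/2024:14:01:49
2. Locate the first RESPONSE event for message-queue: 25/Mar/2024:14:19:25
3. Calculate the difference: 25/Mar/2024:14:19:25 - 25/Mar/2024:14:01:49 = 1056 seconds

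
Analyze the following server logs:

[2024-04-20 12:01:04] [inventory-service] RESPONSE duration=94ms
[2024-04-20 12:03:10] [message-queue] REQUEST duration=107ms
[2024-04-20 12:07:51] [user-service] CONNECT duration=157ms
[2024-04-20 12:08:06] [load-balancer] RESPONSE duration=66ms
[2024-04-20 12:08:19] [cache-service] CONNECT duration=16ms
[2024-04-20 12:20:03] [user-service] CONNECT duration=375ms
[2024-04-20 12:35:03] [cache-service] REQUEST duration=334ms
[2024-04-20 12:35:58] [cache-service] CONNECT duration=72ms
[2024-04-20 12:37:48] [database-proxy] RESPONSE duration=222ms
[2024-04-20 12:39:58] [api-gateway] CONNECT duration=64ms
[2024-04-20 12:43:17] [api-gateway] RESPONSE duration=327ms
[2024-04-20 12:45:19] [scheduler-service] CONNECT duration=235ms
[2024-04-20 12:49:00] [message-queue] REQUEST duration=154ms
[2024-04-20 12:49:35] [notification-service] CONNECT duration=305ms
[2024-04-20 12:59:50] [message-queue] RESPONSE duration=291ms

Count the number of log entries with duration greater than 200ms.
7

To count timeouts:

1. Threshold: 200ms
2. Extract duration from each log entry
3. Count entries where duration > 200
4. Timeout count: 7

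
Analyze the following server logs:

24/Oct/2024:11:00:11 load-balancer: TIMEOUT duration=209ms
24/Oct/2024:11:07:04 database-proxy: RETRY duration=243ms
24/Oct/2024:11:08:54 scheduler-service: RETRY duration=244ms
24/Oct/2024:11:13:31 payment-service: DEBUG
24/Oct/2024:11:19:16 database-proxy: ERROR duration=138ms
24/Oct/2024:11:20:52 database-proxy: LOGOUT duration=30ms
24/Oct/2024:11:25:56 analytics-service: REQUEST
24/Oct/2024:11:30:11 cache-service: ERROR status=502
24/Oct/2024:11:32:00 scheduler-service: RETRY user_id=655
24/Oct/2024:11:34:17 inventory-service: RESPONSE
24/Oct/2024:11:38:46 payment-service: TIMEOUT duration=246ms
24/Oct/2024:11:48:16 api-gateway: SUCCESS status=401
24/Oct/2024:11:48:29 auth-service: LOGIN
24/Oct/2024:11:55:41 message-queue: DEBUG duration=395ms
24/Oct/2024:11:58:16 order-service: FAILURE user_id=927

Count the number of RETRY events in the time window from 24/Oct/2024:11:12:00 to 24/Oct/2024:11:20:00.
0

To count events in the time window:

1. Window boundaries: 24/Oct/2024:11:12:00 to 24/Oct/2024:11:20:00
2. Filter for RETRY events within this window
3. Count matching events: 0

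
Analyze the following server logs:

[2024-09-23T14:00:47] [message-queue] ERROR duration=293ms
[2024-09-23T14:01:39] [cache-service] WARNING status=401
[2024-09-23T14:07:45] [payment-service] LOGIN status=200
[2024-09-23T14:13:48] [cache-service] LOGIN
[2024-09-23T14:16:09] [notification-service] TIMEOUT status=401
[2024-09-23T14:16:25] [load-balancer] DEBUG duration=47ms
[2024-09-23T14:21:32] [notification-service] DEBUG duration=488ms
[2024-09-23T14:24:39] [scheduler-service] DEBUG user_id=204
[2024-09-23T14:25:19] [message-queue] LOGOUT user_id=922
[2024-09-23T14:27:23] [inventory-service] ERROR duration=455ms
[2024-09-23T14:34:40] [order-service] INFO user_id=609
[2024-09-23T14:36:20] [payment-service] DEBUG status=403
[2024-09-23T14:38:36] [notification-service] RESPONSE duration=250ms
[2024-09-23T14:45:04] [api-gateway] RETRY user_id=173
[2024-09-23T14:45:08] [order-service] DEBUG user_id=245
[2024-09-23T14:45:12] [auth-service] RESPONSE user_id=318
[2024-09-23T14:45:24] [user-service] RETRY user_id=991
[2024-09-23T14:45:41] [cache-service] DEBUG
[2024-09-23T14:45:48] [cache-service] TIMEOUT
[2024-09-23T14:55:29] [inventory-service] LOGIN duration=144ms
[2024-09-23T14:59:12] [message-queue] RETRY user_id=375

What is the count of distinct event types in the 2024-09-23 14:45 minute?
4

To count unique event types:

1. Filter events in the minute starting at 2024-09-23 14:45
2. Extract event types from matching entries
3. Count unique types: 4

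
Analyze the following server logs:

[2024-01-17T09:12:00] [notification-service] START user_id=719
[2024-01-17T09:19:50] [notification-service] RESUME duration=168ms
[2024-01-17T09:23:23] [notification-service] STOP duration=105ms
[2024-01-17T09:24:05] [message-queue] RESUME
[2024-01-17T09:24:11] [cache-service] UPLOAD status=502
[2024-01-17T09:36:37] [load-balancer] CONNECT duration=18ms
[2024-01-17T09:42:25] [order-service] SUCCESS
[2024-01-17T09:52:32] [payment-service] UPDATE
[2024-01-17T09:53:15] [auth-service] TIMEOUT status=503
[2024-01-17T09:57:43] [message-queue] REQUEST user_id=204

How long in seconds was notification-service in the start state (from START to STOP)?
683

To calculate state duration:

1. Find START event for notification-service: 2024-01-17T09:12:00
2. Find STOP event for notification-service: 2024-01-17T09:23:23
3. Calculate duration: 2024-01-17T09:23:23 - 2024-01-17T09:12:00 = 683 seconds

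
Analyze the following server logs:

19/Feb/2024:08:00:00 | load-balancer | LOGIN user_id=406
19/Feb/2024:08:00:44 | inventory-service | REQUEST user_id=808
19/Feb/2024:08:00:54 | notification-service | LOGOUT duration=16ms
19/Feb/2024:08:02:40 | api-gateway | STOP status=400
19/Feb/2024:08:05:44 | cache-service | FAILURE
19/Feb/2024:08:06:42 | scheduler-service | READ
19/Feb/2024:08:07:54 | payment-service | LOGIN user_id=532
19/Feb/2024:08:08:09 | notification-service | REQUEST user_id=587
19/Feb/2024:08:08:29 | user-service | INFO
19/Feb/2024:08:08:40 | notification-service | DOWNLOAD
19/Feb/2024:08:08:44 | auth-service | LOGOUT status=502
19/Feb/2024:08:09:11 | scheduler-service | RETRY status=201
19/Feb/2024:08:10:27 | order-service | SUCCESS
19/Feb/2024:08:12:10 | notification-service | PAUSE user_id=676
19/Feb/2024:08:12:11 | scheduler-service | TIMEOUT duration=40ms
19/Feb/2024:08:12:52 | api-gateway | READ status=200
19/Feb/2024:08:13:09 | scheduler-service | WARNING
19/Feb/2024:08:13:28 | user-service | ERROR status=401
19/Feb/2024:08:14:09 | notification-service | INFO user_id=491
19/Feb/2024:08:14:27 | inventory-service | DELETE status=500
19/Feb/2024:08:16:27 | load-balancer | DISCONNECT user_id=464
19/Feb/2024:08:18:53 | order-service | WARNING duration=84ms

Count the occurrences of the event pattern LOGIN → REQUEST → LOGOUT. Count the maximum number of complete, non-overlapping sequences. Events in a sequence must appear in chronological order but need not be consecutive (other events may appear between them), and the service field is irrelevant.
2

To count sequences:

1. Look for pattern: LOGIN → REQUEST → LOGOUT
2. Greedily scan the log in chronological order, matching each sequence element in turn (ignoring service)
3. Each time the full pattern completes, increment the count and restart matching from the next event
4. Complete non-overlapping sequences found: 2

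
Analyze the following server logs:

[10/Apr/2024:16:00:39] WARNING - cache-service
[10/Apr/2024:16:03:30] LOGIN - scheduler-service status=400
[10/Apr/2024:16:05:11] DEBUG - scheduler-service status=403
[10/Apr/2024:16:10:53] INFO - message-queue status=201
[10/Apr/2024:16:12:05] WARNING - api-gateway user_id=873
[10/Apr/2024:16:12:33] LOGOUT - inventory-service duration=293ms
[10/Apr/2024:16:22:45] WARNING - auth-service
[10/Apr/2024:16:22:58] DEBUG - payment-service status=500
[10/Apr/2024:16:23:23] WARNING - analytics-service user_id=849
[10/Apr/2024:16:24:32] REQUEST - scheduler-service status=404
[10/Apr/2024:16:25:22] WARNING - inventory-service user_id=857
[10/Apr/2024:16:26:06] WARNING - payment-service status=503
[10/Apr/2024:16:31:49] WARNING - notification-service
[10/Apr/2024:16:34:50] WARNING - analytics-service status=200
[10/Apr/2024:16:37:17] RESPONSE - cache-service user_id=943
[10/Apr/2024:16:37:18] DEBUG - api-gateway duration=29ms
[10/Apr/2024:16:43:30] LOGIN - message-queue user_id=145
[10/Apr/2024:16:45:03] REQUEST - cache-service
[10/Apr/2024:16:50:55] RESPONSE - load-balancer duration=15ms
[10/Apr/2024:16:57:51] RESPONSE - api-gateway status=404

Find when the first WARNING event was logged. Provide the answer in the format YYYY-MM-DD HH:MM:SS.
2024-04-10 16:00:39

To find the first event:

1. Filter for all WARNING events
2. Sort by timestamp
3. Select the first one
4. Timestamp: 2024-04-10 16:00:39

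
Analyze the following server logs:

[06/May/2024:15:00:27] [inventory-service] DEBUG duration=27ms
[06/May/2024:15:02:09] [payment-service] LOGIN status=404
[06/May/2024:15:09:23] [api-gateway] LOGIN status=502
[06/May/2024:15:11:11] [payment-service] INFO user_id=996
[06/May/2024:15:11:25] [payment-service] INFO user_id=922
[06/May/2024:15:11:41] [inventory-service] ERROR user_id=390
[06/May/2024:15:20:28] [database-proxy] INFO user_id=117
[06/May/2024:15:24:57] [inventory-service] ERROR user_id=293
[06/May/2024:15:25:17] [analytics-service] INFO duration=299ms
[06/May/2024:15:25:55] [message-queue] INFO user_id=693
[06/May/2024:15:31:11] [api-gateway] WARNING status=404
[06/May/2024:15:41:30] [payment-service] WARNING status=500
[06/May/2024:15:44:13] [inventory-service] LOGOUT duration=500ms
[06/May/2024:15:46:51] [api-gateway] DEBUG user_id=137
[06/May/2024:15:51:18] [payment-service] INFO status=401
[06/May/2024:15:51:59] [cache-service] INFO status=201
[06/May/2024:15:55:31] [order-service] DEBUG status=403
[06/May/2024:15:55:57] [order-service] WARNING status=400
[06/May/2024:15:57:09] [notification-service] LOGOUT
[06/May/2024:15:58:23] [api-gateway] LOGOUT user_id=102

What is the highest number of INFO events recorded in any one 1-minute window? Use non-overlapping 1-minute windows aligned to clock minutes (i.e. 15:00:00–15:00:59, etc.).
2

To find the burst window:

1. Divide the log period into non-overlapping 1-minute windows starting at 15:00
2. Count INFO events in each window
3. Find the window with maximum count
4. Maximum events in a window: 2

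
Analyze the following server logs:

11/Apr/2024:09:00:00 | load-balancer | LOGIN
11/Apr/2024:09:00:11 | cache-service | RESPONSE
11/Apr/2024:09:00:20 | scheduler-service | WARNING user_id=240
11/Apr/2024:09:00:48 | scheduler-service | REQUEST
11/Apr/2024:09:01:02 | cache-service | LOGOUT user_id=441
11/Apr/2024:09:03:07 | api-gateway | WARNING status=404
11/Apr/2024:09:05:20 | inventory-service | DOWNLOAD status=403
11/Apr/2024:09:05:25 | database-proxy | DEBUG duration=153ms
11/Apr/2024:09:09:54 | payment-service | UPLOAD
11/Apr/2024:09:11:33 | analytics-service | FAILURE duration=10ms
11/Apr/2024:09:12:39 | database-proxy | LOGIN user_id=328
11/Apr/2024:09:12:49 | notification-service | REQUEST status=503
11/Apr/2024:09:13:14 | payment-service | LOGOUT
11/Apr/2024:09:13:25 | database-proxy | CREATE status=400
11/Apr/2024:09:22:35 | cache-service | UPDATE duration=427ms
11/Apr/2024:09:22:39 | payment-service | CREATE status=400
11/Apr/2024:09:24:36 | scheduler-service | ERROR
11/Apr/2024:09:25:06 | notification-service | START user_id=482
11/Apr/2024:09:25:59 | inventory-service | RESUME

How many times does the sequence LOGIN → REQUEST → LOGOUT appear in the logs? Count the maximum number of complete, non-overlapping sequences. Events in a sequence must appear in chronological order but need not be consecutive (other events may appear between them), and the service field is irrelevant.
2

To count sequences:

1. Look for pattern: LOGIN → REQUEST → LOGOUT
2. Greedily scan the log in chronological order, matching each sequence element in turn (ignoring service)
3. Each time the full pattern completes, increment the count and restart matching from the next event
4. Complete non-overlapping sequences found: 2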